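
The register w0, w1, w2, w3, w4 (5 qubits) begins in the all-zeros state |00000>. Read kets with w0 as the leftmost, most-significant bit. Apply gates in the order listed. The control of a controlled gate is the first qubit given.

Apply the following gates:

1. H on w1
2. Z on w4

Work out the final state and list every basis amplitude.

The final amplitudes are sqrt(2)/2 on |00000>, sqrt(2)/2 on |01000>, and 0 on every other basis state.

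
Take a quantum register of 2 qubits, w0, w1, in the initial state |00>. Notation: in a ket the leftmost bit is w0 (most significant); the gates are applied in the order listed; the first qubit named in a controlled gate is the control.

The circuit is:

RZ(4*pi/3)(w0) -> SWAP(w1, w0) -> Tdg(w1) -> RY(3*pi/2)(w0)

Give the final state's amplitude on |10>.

|10> carries amplitude -sqrt(2)*exp(I*pi/3)/2 in the final state.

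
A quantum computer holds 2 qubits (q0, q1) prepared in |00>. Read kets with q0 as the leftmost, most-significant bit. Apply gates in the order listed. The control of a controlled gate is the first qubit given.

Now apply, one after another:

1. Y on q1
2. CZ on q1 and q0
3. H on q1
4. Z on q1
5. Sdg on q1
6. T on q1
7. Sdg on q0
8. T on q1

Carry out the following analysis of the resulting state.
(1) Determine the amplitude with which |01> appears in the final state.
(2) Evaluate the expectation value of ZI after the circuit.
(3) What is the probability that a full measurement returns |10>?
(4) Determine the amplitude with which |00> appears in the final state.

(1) The amplitude on |01> is sqrt(2)*I/2.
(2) In the final state, ZI has expectation 1.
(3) The probability of measuring |10> is 0.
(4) The final state's coefficient on |00> equals sqrt(2)*I/2.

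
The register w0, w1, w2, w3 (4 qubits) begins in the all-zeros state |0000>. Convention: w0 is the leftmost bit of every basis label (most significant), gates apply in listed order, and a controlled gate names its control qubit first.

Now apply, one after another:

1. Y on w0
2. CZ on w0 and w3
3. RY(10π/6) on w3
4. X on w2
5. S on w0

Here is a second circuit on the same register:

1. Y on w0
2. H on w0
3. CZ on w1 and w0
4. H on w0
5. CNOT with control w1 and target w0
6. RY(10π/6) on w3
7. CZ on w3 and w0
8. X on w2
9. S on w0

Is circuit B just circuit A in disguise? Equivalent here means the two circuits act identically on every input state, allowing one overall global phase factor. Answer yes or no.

No — the two circuits implement different unitaries, even allowing a global phase.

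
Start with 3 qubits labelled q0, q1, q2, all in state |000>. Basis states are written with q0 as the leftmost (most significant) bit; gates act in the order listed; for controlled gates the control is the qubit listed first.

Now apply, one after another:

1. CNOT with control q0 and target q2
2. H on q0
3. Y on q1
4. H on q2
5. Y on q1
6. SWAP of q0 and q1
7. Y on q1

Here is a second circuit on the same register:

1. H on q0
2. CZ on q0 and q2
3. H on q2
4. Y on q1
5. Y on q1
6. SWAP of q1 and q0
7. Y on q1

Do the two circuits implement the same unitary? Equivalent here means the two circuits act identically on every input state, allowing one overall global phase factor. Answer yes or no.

No, they are not equivalent — no single phase factor reconciles the two unitaries.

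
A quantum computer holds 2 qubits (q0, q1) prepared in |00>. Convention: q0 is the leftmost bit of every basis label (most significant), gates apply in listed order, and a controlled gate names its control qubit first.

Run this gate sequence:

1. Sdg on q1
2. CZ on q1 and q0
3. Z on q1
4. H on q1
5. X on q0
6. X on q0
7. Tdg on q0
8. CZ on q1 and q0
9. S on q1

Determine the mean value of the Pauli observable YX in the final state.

In the final state, YX has expectation 0.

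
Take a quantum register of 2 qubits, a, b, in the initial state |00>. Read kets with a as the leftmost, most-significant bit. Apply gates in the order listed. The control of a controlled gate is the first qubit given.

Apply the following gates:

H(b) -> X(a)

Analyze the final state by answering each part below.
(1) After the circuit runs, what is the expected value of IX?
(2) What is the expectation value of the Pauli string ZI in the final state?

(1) The expectation value of IX is 1.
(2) The expectation value of ZI is -1.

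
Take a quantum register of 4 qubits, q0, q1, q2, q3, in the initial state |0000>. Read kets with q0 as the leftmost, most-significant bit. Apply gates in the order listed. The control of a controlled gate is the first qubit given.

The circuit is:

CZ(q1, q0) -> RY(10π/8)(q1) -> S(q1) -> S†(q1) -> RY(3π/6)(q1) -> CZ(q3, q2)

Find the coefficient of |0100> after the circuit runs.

The amplitude on |0100> is sqrt(2)*(-sqrt(2 - sqrt(2)) + sqrt(sqrt(2) + 2))/4. Key observation: steps 3-4 multiply out to the identity, so the circuit reduces to the remaining gates.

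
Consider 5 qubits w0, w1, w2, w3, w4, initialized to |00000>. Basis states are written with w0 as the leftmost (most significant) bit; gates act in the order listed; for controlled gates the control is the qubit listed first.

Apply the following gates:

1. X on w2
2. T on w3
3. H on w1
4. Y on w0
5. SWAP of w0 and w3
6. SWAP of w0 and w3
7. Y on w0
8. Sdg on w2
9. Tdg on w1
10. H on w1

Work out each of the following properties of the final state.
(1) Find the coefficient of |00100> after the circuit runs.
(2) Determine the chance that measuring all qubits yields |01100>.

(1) The final state's coefficient on |00100> equals -I/2 - exp(I*pi/4)/2. Key observation: steps 4-7 multiply out to the identity, so the circuit reduces to the remaining gates.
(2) Outcome |01100> occurs with probability 1/2 - sqrt(2)/4.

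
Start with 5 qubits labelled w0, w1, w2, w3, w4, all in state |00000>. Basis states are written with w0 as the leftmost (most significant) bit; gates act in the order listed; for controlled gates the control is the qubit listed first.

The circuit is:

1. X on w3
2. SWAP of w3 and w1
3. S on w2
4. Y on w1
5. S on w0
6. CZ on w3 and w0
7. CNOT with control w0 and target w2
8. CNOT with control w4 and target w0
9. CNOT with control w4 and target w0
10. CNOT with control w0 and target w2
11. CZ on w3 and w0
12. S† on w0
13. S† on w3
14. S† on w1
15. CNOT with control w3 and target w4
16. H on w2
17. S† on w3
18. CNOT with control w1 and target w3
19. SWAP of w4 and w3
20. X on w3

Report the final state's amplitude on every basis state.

The final amplitudes are -sqrt(2)*I/2 on |00010>, -sqrt(2)*I/2 on |00110>, and 0 on every other basis state. Key observation: the block from step 5 through step 12 cancels to the identity and can be dropped.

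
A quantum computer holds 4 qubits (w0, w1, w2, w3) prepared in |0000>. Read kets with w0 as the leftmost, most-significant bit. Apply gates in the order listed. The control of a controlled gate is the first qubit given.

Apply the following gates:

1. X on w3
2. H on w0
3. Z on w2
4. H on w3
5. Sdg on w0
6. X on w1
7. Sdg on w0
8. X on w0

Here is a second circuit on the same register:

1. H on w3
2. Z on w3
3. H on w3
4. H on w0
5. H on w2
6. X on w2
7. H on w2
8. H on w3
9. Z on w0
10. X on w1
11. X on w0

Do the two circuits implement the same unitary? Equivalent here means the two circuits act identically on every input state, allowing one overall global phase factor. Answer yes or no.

Yes: on every input state the two circuits agree up to one overall phase factor.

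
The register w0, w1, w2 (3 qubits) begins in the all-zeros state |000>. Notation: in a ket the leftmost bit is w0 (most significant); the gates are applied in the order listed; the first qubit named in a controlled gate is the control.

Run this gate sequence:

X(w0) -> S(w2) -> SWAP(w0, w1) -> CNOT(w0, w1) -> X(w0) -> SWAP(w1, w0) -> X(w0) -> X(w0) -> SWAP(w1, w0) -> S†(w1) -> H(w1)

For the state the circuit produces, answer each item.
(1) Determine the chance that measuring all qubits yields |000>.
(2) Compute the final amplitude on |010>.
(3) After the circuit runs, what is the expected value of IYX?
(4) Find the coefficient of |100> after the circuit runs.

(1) Outcome |000> occurs with probability 0. Key observation: the block from step 6 through step 9 cancels to the identity and can be dropped.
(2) |010> carries amplitude 0 in the final state.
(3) In the final state, IYX has expectation 0.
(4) The final state's coefficient on |100> equals -sqrt(2)*I/2.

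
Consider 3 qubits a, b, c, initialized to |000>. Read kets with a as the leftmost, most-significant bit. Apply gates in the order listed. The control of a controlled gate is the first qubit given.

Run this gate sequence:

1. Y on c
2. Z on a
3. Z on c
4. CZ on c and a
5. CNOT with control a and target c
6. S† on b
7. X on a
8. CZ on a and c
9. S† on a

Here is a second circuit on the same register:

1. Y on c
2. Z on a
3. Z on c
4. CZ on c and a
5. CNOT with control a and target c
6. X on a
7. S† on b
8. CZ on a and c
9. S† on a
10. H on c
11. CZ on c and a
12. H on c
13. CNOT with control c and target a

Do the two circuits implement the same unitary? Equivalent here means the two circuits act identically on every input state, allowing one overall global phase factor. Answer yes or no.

No — the two circuits implement different unitaries, even allowing a global phase.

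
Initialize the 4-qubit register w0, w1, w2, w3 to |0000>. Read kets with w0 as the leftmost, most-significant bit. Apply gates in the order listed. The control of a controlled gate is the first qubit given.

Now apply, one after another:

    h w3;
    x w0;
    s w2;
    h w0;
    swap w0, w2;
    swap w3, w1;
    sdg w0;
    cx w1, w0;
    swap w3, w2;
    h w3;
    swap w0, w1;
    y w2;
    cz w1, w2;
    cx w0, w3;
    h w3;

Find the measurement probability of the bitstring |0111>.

The probability of measuring |0111> is 0.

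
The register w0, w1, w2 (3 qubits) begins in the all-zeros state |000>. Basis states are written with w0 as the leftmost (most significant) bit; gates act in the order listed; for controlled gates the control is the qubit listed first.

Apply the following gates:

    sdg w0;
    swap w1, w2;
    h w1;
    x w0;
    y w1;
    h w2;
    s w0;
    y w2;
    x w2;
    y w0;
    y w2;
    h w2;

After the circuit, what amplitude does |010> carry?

|010> carries amplitude -sqrt(2)*I/2 in the final state.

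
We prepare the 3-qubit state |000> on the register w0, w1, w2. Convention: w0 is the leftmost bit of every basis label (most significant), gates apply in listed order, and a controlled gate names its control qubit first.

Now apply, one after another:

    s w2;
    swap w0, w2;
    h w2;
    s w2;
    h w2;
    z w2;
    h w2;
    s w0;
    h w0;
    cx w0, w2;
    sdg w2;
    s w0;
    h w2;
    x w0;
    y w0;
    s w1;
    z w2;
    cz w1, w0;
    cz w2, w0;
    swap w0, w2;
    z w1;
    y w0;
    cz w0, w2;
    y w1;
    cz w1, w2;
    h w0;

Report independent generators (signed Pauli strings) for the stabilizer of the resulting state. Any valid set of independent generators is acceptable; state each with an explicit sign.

One valid set of independent stabilizer generators is +XIZ, -ZIX, -IZI (any independent generating set of the same group is equally correct).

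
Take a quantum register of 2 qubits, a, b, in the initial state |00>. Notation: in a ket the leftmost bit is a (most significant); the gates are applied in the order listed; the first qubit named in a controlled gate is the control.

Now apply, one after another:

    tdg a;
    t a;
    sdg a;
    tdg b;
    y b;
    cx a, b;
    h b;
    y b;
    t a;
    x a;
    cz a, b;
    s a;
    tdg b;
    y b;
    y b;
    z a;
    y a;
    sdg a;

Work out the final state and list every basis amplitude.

The final amplitudes are sqrt(2)/2 on |00>, sqrt(2)*exp(3*I*pi/4)/2 on |01>, 0 on |10>, 0 on |11>.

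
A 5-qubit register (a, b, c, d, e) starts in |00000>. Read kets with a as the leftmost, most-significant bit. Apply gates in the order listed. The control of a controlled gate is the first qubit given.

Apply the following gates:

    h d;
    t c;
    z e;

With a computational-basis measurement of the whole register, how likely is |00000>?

Outcome |00000> occurs with probability 1/2.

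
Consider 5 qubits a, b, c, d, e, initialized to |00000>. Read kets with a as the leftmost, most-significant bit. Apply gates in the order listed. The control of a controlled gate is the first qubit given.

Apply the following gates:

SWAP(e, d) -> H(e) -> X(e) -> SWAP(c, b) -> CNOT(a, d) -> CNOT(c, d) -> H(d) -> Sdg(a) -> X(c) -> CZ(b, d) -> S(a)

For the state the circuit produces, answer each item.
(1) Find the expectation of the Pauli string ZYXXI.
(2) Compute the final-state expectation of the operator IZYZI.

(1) The observable ZYXXI averages to 0.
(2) The observable IZYZI averages to 0.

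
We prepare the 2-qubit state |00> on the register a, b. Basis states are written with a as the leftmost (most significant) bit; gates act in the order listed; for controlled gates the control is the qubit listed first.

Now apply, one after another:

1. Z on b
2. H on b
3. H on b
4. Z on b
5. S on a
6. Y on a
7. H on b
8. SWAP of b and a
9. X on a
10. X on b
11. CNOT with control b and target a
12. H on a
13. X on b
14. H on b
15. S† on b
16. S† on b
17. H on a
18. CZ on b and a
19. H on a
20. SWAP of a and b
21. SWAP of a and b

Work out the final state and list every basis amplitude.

The final amplitudes are sqrt(2)*I/2 on |00>, 0 on |01>, 0 on |10>, sqrt(2)*I/2 on |11>.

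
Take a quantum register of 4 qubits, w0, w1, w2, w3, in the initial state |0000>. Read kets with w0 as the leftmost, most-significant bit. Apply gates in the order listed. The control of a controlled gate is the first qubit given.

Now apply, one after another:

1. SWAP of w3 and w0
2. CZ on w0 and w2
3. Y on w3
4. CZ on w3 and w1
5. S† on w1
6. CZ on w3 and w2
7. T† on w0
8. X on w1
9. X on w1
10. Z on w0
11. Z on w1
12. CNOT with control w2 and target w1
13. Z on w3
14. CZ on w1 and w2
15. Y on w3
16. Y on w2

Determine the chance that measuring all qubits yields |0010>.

A full measurement returns |0010> with probability 1.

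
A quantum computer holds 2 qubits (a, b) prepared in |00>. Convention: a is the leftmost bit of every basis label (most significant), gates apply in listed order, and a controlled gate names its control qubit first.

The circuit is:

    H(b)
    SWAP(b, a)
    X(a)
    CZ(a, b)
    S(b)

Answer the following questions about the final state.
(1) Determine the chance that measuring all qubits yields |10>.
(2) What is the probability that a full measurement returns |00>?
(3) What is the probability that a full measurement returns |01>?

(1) Outcome |10> occurs with probability 1/2.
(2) Outcome |00> occurs with probability 1/2.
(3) The probability of measuring |01> is 0.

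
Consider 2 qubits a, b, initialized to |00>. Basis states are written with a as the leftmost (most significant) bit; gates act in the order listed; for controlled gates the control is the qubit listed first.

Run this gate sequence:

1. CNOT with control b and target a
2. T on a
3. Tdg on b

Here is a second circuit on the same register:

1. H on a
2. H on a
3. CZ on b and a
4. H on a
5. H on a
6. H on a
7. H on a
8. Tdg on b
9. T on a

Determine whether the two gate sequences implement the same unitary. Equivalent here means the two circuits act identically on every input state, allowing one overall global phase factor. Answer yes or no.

No: there is an input state on which the two circuits produce genuinely different outputs (not merely differing by a phase).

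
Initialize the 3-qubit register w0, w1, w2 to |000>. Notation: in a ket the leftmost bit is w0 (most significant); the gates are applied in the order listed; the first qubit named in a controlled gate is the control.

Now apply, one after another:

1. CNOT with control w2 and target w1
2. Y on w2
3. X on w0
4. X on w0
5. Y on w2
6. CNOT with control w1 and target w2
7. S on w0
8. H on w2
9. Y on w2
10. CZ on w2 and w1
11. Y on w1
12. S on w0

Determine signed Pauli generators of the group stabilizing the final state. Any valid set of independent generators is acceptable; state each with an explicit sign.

The final state is stabilized by the group generated by -IIX, +ZII, -IZI; other independent generating sets are equally valid. Key observation: steps 2-5 multiply out to the identity, so the circuit reduces to the remaining gates.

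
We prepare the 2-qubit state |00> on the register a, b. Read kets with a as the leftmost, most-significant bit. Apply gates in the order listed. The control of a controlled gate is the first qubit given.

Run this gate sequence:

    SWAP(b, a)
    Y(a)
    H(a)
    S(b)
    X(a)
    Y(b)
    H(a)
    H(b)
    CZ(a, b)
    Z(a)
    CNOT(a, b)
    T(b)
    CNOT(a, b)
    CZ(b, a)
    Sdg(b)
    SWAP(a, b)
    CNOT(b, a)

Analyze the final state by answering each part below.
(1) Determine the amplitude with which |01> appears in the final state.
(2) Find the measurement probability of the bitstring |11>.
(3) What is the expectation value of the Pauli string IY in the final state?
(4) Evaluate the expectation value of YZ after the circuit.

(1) The amplitude on |01> is -sqrt(2)*I/2.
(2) A full measurement returns |11> with probability 1/2.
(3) In the final state, IY has expectation 0.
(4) The expectation value of YZ is sqrt(2)/2.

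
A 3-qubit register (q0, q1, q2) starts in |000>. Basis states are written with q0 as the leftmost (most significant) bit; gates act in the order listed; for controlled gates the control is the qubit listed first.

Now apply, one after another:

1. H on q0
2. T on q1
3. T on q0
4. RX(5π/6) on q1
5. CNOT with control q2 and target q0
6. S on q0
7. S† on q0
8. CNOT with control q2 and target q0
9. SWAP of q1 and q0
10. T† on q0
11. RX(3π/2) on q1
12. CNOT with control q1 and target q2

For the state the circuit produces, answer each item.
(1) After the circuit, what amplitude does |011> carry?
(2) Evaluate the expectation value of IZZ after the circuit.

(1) |011> carries amplitude -sqrt(6)*I/8 - sqrt(6)*exp(I*pi/4)/8 + sqrt(2)*exp(I*pi/4)/8 + sqrt(2)*I/8 in the final state.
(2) The expectation value of IZZ is 1.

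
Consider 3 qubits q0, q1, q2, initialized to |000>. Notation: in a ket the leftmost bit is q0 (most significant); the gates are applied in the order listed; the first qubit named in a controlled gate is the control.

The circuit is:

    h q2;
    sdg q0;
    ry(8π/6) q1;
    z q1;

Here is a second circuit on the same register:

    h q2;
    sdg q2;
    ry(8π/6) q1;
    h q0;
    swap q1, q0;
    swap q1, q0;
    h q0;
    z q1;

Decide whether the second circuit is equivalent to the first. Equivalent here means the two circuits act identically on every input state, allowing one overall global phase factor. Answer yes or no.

No — the two circuits implement different unitaries, even allowing a global phase.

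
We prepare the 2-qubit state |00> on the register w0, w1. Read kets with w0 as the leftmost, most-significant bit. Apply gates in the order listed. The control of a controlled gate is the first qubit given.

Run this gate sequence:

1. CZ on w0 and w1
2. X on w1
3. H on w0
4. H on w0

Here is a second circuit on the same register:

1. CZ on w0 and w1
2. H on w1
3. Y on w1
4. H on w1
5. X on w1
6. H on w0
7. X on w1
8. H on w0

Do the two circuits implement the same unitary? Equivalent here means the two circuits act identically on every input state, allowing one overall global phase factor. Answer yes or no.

No, they are not equivalent — no single phase factor reconciles the two unitaries.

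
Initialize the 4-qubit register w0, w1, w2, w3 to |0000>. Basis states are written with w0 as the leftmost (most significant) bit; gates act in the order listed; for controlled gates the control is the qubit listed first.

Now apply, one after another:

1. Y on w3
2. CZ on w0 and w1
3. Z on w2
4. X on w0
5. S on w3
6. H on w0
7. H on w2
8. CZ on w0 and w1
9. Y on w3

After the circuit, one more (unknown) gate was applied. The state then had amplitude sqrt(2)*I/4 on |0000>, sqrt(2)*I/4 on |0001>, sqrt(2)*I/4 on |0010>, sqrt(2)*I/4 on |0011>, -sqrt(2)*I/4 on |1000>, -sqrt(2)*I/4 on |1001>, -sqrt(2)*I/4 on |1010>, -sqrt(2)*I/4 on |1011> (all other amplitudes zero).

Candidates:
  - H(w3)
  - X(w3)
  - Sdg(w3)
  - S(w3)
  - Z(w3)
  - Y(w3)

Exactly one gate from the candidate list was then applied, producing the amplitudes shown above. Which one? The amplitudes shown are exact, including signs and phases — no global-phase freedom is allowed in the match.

The applied gate was H(w3).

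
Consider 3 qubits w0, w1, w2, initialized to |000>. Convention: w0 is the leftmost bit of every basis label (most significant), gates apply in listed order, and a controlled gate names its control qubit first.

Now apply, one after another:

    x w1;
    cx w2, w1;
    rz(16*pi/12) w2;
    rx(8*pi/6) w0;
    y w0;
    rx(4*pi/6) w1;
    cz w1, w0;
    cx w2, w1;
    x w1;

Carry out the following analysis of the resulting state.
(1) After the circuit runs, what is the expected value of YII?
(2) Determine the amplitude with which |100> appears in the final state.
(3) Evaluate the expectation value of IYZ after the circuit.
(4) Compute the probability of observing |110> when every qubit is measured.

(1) The expectation value of YII is sqrt(3)/4.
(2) The amplitude on |100> is -exp(5*I*pi/6)/4.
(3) The observable IYZ averages to -sqrt(3)/4.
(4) The probability of measuring |110> is 3/16.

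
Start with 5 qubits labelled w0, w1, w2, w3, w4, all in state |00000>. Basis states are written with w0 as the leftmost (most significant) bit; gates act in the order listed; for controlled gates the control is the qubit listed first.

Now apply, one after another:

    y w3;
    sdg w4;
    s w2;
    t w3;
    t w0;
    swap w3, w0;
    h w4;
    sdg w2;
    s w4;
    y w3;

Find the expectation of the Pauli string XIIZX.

The observable XIIZX averages to 0.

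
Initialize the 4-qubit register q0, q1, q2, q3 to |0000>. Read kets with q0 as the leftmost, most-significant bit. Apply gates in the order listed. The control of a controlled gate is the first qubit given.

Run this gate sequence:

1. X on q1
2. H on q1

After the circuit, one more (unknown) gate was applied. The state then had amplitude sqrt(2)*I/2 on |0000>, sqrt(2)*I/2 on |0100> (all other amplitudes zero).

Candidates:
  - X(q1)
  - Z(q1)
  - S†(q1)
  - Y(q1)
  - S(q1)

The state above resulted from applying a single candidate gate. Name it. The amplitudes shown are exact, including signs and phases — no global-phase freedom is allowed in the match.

It was Y(q1) that produced the state shown.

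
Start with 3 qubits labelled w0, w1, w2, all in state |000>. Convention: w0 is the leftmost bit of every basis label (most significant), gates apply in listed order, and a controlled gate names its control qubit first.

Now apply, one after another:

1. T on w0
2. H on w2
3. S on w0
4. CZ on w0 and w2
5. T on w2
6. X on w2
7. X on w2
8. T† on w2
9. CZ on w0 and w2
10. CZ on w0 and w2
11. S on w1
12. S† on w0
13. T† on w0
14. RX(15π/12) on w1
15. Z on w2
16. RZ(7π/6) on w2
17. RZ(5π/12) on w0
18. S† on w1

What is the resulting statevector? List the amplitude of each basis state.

The final amplitudes are sqrt(4 - 2*sqrt(2))*exp(5*I*pi/24)/4 on |000>, sqrt(4 - 2*sqrt(2))*exp(3*I*pi/8)/4 on |001>, sqrt(2*sqrt(2) + 4)*exp(5*I*pi/24)/4 on |010>, sqrt(2*sqrt(2) + 4)*exp(3*I*pi/8)/4 on |011>, 0 on |100>, 0 on |101>, 0 on |110>, 0 on |111>. Key observation: steps 4-9 multiply out to the identity, so the circuit reduces to the remaining gates.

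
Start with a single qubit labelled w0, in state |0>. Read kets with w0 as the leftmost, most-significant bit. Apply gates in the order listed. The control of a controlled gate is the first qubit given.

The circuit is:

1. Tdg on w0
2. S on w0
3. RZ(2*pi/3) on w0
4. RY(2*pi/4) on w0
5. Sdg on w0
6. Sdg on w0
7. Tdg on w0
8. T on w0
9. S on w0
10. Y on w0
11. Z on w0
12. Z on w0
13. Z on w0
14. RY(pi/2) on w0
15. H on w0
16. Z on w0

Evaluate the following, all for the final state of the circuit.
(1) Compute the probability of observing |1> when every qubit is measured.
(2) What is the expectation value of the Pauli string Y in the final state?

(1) Outcome |1> occurs with probability 1/2. Key observation: steps 6-9 multiply out to the identity, so the circuit reduces to the remaining gates.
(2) In the final state, Y has expectation 1.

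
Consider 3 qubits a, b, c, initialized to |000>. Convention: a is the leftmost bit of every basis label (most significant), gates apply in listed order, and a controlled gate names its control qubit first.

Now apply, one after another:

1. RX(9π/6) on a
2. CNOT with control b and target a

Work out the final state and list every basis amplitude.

The final amplitudes are -sqrt(2)/2 on |000>, -sqrt(2)*I/2 on |100>, and 0 on every other basis state.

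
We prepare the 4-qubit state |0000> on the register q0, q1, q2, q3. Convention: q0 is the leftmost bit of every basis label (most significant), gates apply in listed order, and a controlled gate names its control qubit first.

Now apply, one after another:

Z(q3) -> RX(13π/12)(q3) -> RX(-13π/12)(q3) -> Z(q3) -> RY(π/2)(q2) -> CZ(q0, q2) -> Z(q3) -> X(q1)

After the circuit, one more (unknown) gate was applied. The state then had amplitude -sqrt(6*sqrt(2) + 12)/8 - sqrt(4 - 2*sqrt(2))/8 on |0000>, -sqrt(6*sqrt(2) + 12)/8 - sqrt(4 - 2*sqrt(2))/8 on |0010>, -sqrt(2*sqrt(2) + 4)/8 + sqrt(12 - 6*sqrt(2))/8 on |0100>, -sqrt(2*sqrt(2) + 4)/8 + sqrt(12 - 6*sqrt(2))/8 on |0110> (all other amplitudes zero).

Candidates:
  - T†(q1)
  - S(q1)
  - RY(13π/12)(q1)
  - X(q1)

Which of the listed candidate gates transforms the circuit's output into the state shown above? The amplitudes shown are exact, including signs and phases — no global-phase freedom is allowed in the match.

The applied gate was RY(13π/12)(q1). Key observation: the block from step 1 through step 4 cancels to the identity and can be dropped.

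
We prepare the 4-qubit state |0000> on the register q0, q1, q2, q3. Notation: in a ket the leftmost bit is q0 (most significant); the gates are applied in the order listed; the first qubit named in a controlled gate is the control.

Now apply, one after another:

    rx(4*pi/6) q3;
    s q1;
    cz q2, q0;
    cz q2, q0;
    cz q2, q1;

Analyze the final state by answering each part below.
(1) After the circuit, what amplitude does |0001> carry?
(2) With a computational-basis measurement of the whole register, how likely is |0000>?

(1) |0001> carries amplitude -sqrt(3)*I/2 in the final state. Key observation: steps 3-4 multiply out to the identity, so the circuit reduces to the remaining gates.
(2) A full measurement returns |0000> with probability 1/4.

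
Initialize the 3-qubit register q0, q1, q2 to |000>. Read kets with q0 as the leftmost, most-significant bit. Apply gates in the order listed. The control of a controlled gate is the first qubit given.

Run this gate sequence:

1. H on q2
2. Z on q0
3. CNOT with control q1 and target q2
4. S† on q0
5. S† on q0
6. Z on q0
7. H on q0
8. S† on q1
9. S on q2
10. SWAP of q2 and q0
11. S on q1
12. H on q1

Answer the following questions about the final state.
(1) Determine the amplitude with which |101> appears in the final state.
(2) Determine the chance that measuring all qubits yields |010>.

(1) The amplitude on |101> is sqrt(2)*I/4.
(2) A full measurement returns |010> with probability 1/8.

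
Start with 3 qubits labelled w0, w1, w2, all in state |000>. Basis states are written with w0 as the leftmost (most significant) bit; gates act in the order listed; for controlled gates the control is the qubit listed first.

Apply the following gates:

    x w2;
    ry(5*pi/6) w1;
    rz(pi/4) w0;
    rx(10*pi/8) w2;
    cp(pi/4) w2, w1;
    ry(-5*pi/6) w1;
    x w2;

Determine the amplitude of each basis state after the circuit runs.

The final amplitudes are sqrt(2 - sqrt(2))*(-sqrt(3) + 2 + (sqrt(3) + 2)*exp(I*pi/4))*exp(7*I*pi/8)/8 on |000>, -sqrt(sqrt(2) + 2)*exp(3*I*pi/8)/2 on |001>, (-1 + exp(I*pi/4))*sqrt(2 - sqrt(2))*exp(7*I*pi/8)/8 on |010>, 0 on |011>, 0 on |100>, 0 on |101>, 0 on |110>, 0 on |111>.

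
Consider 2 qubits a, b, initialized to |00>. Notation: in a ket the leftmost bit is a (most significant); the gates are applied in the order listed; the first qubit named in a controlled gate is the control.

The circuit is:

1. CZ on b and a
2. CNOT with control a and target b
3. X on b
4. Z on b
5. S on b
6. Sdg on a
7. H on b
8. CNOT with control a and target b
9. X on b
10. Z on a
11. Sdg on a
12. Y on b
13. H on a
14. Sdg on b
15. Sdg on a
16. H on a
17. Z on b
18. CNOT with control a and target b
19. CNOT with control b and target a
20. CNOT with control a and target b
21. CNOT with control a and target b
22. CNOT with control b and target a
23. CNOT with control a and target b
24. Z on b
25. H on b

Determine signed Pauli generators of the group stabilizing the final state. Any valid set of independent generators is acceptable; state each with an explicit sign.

The stabilizer group can be generated by +YI, +IY, among other valid generating sets.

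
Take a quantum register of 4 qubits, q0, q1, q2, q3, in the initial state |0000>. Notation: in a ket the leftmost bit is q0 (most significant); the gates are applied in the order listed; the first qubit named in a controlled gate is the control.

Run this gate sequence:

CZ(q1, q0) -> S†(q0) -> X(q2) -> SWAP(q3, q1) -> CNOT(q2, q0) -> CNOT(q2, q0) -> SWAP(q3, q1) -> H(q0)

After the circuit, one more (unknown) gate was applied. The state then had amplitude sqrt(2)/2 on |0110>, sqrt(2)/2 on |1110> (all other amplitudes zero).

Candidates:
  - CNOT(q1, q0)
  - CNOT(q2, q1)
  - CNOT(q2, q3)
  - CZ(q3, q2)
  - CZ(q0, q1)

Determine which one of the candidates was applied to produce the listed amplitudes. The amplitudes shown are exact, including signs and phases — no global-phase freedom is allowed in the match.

It was CNOT(q2, q1) that produced the state shown. Key observation: steps 4-7 multiply out to the identity, so the circuit reduces to the remaining gates.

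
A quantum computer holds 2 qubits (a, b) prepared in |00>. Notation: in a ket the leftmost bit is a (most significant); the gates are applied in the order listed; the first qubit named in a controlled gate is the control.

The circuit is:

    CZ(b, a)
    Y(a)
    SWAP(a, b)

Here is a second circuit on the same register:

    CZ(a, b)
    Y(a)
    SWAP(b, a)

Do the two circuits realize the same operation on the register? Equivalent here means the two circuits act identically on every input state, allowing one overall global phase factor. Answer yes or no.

Yes — the two circuits implement the same unitary up to a global phase.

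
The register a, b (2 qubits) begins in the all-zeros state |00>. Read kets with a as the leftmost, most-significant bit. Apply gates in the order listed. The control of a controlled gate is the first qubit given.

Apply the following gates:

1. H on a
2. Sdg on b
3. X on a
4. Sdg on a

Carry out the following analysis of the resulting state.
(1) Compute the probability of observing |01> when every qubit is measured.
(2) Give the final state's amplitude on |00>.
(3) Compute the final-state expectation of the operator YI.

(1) Outcome |01> occurs with probability 0.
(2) The amplitude on |00> is sqrt(2)/2.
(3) The observable YI averages to -1.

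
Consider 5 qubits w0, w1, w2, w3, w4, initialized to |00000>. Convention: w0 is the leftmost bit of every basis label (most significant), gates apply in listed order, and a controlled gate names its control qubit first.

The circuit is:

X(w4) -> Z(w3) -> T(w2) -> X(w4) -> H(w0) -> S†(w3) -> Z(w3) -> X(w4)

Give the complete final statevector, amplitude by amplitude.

The resulting statevector has amplitude sqrt(2)/2 on |00001>, sqrt(2)/2 on |10001>, and 0 on every other basis state.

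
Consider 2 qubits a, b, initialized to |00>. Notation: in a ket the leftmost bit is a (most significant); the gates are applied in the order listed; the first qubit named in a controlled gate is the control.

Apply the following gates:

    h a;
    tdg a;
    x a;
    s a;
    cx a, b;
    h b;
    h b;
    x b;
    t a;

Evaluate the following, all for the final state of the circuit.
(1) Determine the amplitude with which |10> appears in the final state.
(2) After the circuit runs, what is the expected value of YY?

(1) The final state's coefficient on |10> equals sqrt(2)*exp(3*I*pi/4)/2.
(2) The expectation value of YY is -1.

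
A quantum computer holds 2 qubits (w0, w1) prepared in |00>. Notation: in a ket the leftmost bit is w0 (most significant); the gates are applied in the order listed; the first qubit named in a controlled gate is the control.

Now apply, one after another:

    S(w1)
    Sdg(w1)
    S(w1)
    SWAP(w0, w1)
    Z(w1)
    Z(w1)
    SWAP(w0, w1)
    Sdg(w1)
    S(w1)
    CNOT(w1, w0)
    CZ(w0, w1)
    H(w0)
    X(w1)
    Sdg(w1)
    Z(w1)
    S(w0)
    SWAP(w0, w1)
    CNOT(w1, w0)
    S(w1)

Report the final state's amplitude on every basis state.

After the circuit, the state carries amplitude 0 on |00>, -sqrt(2)*I/2 on |01>, sqrt(2)*I/2 on |10>, 0 on |11>. Key observation: steps 2-9 multiply out to the identity, so the circuit reduces to the remaining gates.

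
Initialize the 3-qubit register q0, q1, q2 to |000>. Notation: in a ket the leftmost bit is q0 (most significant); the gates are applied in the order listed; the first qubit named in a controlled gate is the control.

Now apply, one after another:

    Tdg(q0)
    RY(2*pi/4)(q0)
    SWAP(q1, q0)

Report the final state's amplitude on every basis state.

The final amplitudes are sqrt(2)/2 on |000>, sqrt(2)/2 on |010>, and 0 on every other basis state.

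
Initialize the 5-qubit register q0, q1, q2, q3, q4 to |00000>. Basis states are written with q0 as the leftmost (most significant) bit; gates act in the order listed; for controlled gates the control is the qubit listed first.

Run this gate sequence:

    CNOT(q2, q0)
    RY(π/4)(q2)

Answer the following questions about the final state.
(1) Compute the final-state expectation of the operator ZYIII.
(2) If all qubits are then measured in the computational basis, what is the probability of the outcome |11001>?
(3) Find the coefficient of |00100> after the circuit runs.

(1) The expectation value of ZYIII is 0.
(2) Outcome |11001> occurs with probability 0.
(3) The amplitude on |00100> is sqrt(2 - sqrt(2))/2.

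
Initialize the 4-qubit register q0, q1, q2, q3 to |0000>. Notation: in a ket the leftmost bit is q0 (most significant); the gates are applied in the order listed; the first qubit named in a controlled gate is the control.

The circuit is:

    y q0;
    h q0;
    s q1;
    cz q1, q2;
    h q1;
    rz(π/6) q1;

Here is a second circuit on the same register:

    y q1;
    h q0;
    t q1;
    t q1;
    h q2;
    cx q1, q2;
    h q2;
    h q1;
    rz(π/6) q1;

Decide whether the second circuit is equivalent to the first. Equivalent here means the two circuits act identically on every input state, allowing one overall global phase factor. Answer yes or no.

No: there is an input state on which the two circuits produce genuinely different outputs (not merely differing by a phase).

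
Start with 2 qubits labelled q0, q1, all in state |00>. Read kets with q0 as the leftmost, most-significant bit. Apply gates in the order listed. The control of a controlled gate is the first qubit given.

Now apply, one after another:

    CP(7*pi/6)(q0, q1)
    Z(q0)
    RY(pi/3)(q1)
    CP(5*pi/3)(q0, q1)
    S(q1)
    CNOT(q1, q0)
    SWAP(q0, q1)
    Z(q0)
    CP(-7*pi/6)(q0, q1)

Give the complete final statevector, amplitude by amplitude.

The resulting statevector has amplitude sqrt(3)/2 on |00>, 0 on |01>, 0 on |10>, exp(I*pi/3)/2 on |11>.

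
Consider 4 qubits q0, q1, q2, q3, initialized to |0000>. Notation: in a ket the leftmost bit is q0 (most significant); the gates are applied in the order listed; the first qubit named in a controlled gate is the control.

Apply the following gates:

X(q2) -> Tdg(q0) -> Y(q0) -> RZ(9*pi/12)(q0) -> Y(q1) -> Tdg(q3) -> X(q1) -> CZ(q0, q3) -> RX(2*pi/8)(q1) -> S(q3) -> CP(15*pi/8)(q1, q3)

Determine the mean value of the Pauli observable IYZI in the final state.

The observable IYZI averages to sqrt(2)/2.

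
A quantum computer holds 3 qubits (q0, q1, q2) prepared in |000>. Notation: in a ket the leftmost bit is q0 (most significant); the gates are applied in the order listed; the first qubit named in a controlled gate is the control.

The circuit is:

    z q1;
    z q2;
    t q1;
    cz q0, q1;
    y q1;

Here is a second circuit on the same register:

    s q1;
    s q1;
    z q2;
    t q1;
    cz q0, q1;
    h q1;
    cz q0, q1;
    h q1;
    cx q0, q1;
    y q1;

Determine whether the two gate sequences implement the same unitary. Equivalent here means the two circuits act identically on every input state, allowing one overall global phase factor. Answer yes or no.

Yes, they are equivalent — the unitaries differ by at most a global phase.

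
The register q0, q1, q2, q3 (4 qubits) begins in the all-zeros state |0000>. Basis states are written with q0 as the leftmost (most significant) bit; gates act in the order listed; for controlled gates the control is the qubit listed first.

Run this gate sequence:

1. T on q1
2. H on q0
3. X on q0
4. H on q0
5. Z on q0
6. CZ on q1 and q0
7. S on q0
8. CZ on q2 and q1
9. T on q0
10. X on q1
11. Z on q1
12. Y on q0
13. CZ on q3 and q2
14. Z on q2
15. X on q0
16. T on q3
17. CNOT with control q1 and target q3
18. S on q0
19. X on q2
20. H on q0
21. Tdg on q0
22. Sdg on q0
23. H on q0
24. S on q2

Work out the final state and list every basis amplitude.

The final amplitudes are 1/2 - exp(I*pi/4)/2 on |0111>, 1/2 + exp(I*pi/4)/2 on |1111>, and 0 on every other basis state.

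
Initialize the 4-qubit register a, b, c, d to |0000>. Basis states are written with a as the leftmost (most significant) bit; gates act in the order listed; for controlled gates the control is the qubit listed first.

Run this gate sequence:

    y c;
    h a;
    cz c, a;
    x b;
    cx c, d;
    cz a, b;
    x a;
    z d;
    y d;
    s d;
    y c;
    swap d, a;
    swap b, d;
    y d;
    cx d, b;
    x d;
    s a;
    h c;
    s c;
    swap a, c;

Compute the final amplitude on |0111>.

The amplitude on |0111> is 0.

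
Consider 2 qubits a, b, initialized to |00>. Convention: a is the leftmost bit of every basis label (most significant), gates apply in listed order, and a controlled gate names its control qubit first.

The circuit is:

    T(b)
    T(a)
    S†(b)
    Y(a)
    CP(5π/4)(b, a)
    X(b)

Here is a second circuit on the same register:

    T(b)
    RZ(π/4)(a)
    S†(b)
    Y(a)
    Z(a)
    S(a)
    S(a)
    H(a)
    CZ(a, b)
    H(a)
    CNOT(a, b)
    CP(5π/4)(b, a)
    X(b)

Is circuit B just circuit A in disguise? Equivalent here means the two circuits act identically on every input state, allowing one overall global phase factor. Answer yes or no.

No — the two circuits implement different unitaries, even allowing a global phase.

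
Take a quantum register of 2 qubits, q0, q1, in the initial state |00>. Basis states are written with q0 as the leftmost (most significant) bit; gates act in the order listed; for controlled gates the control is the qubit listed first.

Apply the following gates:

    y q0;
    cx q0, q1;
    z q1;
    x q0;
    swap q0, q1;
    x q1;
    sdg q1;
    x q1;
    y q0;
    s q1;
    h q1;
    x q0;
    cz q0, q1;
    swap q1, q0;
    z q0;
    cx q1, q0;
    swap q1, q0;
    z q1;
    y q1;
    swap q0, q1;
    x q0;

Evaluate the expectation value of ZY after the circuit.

The observable ZY averages to 0.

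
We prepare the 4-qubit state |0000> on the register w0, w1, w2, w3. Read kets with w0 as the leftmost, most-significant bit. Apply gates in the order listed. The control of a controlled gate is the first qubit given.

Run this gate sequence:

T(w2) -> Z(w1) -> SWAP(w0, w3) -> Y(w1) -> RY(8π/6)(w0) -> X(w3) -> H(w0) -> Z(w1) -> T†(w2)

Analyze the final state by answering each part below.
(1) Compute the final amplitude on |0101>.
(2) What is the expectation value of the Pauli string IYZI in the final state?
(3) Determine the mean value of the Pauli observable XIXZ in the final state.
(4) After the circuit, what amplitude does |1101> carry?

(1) The amplitude on |0101> is I*(-sqrt(6) + sqrt(2))/4.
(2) In the final state, IYZI has expectation 0.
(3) The observable XIXZ averages to 0.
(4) |1101> carries amplitude I*(sqrt(2) + sqrt(6))/4 in the final state.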